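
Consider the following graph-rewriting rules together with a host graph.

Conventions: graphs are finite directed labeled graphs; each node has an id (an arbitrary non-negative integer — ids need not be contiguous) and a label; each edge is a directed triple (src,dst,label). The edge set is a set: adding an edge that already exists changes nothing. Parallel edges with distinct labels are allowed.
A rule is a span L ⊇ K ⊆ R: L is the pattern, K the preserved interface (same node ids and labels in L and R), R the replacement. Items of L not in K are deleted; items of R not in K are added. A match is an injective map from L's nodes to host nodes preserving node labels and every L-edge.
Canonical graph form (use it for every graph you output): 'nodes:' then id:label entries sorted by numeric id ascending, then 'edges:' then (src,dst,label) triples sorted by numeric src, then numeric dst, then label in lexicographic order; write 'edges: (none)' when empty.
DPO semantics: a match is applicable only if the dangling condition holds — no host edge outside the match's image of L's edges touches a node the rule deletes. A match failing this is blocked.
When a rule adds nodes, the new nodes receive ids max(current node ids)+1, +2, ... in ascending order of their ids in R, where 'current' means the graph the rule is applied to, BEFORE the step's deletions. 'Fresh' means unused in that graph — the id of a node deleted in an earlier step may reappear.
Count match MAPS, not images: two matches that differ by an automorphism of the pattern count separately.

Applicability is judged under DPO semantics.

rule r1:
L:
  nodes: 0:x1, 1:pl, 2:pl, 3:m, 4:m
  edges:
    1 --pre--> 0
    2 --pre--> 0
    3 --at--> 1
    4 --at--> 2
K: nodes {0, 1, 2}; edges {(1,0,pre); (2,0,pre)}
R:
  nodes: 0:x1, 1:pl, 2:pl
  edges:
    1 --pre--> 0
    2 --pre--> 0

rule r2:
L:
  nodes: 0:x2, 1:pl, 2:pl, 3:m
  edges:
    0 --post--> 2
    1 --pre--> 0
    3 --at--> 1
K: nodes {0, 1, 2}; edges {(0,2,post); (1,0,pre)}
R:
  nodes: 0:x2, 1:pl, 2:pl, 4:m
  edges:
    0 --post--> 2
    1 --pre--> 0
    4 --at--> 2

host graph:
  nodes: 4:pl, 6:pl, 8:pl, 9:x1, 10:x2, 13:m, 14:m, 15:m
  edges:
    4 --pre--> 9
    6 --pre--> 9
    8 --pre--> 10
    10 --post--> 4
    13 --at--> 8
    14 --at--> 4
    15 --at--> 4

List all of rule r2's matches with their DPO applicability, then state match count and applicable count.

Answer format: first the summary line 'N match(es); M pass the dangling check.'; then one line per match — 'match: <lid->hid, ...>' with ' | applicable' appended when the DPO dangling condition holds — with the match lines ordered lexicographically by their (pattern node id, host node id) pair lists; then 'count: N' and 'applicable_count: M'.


1 match(es); 1 pass the dangling check.
match: 0->10, 1->8, 2->4, 3->13 | applicable
count: 1
applicable_count: 1


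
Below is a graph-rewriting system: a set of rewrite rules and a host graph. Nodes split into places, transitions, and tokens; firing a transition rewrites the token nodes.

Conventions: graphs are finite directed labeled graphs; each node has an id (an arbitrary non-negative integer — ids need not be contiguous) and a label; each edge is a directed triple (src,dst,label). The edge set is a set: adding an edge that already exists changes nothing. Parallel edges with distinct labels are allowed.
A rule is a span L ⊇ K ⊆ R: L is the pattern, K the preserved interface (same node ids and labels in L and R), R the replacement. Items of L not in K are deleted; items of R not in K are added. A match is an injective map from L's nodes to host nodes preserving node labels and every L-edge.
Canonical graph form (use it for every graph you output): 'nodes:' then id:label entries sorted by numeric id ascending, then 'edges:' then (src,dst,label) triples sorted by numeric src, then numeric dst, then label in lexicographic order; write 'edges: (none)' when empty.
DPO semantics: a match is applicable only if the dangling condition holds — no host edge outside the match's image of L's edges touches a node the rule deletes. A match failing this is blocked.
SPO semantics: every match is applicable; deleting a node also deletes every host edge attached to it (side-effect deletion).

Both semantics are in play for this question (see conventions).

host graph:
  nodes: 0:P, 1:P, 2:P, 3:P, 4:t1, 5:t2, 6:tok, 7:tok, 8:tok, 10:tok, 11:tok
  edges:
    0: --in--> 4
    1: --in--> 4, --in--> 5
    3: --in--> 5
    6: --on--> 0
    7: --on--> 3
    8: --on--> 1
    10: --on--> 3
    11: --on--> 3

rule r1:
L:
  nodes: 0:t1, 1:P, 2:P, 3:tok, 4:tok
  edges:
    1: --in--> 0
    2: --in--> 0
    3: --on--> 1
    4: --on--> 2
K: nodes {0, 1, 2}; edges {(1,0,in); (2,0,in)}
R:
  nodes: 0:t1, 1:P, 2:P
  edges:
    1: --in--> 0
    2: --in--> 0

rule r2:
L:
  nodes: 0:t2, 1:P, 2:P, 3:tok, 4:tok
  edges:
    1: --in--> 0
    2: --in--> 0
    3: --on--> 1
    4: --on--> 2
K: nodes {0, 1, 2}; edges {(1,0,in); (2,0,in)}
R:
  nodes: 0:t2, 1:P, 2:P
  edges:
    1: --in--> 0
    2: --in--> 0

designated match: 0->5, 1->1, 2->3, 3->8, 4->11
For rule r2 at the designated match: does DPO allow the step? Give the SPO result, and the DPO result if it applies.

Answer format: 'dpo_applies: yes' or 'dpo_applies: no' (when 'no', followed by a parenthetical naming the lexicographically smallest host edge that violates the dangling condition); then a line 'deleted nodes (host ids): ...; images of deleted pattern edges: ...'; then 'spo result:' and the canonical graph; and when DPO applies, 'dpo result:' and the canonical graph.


dpo_applies: yes
deleted nodes (host ids): 8, 11; images of deleted pattern edges: (8,1,on); (11,3,on)
spo result:
nodes: 0:P, 1:P, 2:P, 3:P, 4:t1, 5:t2, 6:tok, 7:tok, 10:tok
edges: (0,4,in); (1,4,in); (1,5,in); (3,5,in); (6,0,on); (7,3,on); (10,3,on)
dpo result:
nodes: 0:P, 1:P, 2:P, 3:P, 4:t1, 5:t2, 6:tok, 7:tok, 10:tok
edges: (0,4,in); (1,4,in); (1,5,in); (3,5,in); (6,0,on); (7,3,on); (10,3,on)


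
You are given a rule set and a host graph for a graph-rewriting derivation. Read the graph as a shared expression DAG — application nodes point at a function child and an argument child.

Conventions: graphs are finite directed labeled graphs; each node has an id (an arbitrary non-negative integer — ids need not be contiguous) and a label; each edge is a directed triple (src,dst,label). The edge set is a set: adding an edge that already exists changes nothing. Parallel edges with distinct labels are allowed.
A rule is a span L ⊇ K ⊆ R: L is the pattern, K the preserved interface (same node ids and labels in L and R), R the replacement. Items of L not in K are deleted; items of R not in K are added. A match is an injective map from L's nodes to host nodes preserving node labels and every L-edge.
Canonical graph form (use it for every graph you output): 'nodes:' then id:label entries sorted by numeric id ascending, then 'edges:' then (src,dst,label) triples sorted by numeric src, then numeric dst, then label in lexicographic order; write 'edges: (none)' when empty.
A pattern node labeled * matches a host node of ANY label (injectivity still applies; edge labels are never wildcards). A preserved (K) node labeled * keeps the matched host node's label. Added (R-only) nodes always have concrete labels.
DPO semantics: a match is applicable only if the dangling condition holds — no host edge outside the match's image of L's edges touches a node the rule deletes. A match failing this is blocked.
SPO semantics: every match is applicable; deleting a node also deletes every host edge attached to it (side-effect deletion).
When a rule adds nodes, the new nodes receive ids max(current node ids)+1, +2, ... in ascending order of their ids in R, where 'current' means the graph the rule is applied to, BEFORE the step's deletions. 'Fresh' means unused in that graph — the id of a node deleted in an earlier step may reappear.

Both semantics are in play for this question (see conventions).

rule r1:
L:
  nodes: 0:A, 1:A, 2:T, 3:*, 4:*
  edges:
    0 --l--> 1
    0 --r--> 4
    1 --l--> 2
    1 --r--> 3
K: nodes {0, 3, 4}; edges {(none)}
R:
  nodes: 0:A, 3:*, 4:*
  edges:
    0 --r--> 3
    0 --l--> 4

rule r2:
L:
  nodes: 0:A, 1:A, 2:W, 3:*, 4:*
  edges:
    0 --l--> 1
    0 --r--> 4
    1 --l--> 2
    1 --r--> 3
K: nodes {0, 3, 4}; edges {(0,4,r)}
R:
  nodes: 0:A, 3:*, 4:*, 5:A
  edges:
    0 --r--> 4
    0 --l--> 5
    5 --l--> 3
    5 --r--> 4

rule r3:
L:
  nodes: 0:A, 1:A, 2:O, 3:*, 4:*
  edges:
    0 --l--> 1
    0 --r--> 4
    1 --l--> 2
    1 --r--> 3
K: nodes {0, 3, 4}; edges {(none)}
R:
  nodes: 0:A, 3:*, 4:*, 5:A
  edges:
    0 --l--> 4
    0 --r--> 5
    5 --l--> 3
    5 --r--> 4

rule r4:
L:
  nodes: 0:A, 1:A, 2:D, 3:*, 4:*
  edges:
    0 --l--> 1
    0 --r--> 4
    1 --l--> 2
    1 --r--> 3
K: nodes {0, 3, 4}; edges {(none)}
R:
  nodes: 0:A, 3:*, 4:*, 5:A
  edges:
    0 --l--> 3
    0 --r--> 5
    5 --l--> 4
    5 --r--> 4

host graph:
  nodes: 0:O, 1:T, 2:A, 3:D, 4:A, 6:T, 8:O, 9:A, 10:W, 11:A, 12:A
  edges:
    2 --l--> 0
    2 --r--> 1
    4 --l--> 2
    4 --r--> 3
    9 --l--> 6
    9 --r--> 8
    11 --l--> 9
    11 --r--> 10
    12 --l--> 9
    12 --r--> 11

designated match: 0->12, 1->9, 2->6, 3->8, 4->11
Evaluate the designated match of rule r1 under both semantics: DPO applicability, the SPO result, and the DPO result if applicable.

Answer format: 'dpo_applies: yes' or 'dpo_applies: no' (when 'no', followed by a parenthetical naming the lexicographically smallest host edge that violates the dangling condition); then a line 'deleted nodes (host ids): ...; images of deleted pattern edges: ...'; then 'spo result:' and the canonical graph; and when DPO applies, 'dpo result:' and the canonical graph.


dpo_applies: no
(the rule deletes node 9, which keeps host edge (11,9,l) outside the match image — the dangling condition fails, DPO blocks; SPO proceeds and side-deletes such edges)
deleted nodes (host ids): 6, 9; images of deleted pattern edges: (9,6,l); (9,8,r); (12,9,l); (12,11,r)
spo result:
nodes: 0:O, 1:T, 2:A, 3:D, 4:A, 8:O, 10:W, 11:A, 12:A
edges: (2,0,l); (2,1,r); (4,2,l); (4,3,r); (11,10,r); (12,8,r); (12,11,l)


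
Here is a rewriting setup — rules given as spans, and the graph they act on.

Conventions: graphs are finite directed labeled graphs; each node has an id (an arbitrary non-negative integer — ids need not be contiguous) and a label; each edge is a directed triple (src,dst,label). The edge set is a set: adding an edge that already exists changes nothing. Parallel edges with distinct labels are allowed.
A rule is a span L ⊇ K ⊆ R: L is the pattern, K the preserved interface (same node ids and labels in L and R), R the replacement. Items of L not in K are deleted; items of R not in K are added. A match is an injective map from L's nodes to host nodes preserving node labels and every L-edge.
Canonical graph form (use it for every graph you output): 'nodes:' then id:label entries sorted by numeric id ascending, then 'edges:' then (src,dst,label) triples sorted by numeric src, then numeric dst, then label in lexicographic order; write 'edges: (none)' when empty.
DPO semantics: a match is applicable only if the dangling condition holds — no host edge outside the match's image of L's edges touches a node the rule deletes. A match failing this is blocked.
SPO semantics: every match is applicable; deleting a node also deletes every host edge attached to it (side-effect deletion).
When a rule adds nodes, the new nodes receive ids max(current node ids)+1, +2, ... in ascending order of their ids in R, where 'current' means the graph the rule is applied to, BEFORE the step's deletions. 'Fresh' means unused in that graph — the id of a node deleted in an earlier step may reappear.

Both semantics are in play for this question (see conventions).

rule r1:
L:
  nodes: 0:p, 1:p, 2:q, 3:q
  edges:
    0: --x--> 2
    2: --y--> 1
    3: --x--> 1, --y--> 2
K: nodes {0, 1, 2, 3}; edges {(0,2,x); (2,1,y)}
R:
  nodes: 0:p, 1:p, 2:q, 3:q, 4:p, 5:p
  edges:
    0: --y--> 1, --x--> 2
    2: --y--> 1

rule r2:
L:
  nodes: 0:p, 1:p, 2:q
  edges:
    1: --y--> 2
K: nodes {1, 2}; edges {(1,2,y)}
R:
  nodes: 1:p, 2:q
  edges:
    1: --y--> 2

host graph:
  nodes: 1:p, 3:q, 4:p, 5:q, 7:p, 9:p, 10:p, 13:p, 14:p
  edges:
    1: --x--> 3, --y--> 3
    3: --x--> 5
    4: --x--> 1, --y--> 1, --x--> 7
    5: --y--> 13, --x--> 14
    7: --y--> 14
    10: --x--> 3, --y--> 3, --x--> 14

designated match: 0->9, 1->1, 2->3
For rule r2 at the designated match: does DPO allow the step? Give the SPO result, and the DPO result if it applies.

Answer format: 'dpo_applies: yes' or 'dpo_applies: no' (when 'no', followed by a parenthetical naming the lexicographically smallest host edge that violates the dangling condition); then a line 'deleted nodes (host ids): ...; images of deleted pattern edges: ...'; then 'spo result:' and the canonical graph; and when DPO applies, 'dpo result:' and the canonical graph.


dpo_applies: yes
deleted nodes (host ids): 9; images of deleted pattern edges: (none)
spo result:
nodes: 1:p, 3:q, 4:p, 5:q, 7:p, 10:p, 13:p, 14:p
edges: (1,3,x); (1,3,y); (3,5,x); (4,1,x); (4,1,y); (4,7,x); (5,13,y); (5,14,x); (7,14,y); (10,3,x); (10,3,y); (10,14,x)
dpo result:
nodes: 1:p, 3:q, 4:p, 5:q, 7:p, 10:p, 13:p, 14:p
edges: (1,3,x); (1,3,y); (3,5,x); (4,1,x); (4,1,y); (4,7,x); (5,13,y); (5,14,x); (7,14,y); (10,3,x); (10,3,y); (10,14,x)


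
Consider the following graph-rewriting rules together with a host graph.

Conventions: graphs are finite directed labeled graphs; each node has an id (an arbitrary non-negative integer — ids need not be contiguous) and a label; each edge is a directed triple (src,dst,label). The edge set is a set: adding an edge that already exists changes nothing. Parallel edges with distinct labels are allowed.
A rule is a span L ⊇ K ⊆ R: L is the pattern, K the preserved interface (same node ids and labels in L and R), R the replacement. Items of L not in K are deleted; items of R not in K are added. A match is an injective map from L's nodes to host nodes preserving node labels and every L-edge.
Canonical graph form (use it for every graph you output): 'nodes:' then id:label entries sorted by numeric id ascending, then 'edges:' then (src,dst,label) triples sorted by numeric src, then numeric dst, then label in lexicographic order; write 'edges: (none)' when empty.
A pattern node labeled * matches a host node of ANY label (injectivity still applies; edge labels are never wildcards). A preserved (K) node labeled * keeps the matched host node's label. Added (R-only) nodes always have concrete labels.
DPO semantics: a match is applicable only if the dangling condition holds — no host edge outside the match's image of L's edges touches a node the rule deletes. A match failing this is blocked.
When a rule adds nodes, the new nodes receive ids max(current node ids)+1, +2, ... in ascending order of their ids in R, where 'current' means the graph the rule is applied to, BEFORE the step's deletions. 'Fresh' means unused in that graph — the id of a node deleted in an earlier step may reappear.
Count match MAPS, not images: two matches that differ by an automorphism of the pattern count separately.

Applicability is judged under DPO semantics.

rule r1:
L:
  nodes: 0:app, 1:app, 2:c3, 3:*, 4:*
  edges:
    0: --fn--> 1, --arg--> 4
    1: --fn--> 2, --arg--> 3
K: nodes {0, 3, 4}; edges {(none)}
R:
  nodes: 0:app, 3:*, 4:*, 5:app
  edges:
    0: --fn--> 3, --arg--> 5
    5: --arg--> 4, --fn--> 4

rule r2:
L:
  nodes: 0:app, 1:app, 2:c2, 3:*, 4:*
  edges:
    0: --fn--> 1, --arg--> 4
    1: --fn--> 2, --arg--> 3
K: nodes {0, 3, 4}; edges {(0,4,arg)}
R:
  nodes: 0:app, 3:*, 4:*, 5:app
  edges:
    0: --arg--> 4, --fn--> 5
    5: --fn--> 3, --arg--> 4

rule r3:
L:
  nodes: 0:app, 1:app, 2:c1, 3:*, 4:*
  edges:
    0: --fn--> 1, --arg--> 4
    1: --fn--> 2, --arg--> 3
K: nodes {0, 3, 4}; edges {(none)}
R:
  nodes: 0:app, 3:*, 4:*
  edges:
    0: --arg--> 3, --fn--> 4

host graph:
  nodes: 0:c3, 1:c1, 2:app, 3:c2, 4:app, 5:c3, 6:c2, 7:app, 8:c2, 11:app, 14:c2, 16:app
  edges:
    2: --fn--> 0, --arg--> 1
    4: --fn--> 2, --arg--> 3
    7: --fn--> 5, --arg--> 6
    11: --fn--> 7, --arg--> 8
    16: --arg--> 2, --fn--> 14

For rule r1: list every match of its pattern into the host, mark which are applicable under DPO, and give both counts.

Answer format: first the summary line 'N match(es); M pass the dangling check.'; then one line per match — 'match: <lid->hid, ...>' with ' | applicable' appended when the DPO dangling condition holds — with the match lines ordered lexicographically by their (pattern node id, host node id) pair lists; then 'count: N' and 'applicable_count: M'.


2 match(es); 1 pass the dangling check.
match: 0->4, 1->2, 2->0, 3->1, 4->3
match: 0->11, 1->7, 2->5, 3->6, 4->8 | applicable
count: 2
applicable_count: 1


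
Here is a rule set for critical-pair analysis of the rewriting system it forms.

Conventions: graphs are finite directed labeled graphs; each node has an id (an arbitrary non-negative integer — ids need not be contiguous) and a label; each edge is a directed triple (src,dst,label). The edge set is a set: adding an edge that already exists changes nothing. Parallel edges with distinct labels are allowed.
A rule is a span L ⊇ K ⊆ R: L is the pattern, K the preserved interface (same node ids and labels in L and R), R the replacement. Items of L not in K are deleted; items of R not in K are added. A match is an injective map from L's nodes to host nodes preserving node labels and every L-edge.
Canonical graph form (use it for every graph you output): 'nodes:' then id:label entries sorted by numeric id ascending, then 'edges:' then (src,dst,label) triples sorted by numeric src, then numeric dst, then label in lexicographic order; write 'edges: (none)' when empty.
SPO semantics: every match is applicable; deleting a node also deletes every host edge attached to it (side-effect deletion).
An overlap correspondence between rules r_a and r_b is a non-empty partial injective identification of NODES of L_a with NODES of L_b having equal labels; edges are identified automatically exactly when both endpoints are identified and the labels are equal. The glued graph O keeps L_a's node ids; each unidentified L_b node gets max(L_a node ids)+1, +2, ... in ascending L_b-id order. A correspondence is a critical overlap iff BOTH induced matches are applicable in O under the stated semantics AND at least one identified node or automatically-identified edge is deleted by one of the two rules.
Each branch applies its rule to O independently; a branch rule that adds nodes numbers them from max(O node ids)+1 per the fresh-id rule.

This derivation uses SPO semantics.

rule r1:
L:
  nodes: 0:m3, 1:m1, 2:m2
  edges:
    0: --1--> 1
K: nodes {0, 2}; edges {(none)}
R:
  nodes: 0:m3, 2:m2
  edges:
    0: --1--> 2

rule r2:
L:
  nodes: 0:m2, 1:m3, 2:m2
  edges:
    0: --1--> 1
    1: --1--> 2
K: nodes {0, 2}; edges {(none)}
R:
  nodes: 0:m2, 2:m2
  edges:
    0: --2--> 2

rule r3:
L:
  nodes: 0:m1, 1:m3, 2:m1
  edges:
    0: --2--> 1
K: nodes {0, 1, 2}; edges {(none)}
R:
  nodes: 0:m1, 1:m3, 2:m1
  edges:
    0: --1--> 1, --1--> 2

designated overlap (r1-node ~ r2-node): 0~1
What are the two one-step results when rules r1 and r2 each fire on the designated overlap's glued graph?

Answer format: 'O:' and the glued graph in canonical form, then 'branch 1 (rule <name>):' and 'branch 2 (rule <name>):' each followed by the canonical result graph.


O:
nodes: 0:m3, 1:m1, 2:m2, 3:m2, 4:m2
edges: (0,1,1); (0,4,1); (3,0,1)
branch 1 (rule r1):
nodes: 0:m3, 2:m2, 3:m2, 4:m2
edges: (0,2,1); (0,4,1); (3,0,1)
branch 2 (rule r2):
nodes: 1:m1, 2:m2, 3:m2, 4:m2
edges: (3,4,2)


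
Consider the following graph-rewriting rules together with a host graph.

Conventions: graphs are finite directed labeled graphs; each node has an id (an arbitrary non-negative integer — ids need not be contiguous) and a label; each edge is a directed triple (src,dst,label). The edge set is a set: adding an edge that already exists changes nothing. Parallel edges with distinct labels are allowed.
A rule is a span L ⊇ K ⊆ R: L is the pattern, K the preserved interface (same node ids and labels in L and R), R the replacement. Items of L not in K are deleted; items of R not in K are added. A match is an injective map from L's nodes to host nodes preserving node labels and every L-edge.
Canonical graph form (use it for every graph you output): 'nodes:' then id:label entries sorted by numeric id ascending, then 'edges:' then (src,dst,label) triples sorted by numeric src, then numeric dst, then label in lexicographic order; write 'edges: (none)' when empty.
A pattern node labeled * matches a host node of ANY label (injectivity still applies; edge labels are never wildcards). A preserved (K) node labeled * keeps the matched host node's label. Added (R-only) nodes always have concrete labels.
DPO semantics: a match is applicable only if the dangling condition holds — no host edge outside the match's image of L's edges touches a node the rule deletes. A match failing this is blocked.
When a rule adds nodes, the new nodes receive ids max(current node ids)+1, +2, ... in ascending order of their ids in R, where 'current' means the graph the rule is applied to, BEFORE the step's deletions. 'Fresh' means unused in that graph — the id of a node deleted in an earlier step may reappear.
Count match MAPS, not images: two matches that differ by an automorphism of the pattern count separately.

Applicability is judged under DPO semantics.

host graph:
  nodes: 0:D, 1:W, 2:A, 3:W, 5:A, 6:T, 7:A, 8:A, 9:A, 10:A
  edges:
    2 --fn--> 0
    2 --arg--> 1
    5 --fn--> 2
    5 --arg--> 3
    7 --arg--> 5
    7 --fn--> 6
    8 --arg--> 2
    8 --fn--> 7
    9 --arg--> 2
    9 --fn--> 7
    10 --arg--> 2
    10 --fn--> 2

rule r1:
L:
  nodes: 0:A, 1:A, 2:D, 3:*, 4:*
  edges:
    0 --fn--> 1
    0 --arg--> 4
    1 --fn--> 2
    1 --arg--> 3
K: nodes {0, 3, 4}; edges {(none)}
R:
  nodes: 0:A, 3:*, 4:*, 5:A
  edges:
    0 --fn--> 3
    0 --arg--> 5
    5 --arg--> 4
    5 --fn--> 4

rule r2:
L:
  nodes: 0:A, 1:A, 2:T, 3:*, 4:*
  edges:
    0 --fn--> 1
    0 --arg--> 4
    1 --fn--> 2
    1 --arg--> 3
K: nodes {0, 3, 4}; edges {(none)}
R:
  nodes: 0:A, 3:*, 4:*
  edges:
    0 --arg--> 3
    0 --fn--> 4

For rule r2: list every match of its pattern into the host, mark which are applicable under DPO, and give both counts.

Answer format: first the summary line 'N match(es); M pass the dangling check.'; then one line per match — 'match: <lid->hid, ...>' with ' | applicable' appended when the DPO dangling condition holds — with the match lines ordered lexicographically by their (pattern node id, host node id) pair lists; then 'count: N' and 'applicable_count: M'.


2 match(es); 0 pass the dangling check.
match: 0->8, 1->7, 2->6, 3->5, 4->2
match: 0->9, 1->7, 2->6, 3->5, 4->2
count: 2
applicable_count: 0


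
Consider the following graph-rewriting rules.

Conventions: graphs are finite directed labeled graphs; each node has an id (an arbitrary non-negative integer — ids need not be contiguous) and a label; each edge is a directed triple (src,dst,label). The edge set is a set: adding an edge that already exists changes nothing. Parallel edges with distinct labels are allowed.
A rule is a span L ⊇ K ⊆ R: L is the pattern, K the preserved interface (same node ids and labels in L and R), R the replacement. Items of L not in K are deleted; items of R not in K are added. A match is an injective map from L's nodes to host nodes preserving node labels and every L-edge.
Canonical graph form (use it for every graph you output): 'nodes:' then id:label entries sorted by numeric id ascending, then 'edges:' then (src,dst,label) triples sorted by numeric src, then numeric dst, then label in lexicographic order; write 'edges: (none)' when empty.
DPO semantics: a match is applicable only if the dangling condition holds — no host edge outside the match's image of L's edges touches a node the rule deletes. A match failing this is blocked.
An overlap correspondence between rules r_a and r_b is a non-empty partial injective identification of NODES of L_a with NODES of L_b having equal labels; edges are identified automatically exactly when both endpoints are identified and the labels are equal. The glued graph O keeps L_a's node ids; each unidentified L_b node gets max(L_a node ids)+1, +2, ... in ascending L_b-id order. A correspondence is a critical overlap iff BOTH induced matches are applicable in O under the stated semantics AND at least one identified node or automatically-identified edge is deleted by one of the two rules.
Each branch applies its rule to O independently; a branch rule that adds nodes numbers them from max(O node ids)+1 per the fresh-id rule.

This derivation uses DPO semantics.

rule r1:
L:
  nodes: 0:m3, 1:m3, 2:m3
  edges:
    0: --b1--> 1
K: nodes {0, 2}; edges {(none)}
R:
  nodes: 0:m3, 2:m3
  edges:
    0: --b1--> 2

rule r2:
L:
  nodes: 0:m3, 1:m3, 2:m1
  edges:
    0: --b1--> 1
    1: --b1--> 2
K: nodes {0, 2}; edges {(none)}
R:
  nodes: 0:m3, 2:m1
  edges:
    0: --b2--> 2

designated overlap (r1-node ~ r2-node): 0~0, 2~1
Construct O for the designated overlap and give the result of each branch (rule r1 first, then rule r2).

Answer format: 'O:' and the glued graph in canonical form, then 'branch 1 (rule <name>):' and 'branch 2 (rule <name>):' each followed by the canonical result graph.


O:
nodes: 0:m3, 1:m3, 2:m3, 3:m1
edges: (0,1,b1); (0,2,b1); (2,3,b1)
branch 1 (rule r1):
nodes: 0:m3, 2:m3, 3:m1
edges: (0,2,b1); (2,3,b1)
branch 2 (rule r2):
nodes: 0:m3, 1:m3, 3:m1
edges: (0,1,b1); (0,3,b2)


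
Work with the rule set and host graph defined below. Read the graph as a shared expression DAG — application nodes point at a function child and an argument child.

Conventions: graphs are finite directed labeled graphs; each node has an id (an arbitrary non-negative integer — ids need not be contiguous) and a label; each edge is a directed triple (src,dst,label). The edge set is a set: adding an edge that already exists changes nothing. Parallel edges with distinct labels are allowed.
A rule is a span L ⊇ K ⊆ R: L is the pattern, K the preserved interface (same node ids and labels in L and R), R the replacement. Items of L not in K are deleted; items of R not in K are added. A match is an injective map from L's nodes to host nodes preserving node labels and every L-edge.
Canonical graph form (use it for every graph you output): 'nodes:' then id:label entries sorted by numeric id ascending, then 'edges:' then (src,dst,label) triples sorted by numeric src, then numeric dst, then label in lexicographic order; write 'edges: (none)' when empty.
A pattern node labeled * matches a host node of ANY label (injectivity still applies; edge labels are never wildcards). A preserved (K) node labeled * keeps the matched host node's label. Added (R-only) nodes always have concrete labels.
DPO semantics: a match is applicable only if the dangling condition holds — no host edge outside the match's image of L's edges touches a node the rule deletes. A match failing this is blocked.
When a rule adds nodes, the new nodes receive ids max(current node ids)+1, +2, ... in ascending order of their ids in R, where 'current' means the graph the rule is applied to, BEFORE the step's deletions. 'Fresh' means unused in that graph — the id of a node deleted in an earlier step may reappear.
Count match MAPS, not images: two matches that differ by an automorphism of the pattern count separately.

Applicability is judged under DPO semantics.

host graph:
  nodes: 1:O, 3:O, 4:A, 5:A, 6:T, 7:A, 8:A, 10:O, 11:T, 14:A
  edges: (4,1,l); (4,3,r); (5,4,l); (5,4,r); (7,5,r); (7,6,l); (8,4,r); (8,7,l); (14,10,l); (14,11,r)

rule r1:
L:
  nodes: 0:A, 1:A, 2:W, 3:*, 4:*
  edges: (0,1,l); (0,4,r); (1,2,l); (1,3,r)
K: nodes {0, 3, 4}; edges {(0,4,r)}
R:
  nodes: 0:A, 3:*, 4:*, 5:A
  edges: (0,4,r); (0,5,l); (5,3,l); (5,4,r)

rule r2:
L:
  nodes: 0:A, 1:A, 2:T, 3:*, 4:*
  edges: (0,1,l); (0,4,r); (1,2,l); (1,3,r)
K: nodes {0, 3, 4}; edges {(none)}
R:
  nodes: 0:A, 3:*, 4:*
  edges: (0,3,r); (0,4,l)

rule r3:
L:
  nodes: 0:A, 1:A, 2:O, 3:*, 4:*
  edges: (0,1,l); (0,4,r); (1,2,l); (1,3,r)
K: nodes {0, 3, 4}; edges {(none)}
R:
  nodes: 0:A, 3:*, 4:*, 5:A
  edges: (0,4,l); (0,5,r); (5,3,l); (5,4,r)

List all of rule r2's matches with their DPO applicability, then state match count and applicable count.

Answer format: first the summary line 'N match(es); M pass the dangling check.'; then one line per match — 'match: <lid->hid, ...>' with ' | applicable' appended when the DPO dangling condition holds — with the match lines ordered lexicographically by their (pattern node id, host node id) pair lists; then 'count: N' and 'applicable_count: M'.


1 match(es); 1 pass the dangling check.
match: 0->8, 1->7, 2->6, 3->5, 4->4 | applicable
count: 1
applicable_count: 1


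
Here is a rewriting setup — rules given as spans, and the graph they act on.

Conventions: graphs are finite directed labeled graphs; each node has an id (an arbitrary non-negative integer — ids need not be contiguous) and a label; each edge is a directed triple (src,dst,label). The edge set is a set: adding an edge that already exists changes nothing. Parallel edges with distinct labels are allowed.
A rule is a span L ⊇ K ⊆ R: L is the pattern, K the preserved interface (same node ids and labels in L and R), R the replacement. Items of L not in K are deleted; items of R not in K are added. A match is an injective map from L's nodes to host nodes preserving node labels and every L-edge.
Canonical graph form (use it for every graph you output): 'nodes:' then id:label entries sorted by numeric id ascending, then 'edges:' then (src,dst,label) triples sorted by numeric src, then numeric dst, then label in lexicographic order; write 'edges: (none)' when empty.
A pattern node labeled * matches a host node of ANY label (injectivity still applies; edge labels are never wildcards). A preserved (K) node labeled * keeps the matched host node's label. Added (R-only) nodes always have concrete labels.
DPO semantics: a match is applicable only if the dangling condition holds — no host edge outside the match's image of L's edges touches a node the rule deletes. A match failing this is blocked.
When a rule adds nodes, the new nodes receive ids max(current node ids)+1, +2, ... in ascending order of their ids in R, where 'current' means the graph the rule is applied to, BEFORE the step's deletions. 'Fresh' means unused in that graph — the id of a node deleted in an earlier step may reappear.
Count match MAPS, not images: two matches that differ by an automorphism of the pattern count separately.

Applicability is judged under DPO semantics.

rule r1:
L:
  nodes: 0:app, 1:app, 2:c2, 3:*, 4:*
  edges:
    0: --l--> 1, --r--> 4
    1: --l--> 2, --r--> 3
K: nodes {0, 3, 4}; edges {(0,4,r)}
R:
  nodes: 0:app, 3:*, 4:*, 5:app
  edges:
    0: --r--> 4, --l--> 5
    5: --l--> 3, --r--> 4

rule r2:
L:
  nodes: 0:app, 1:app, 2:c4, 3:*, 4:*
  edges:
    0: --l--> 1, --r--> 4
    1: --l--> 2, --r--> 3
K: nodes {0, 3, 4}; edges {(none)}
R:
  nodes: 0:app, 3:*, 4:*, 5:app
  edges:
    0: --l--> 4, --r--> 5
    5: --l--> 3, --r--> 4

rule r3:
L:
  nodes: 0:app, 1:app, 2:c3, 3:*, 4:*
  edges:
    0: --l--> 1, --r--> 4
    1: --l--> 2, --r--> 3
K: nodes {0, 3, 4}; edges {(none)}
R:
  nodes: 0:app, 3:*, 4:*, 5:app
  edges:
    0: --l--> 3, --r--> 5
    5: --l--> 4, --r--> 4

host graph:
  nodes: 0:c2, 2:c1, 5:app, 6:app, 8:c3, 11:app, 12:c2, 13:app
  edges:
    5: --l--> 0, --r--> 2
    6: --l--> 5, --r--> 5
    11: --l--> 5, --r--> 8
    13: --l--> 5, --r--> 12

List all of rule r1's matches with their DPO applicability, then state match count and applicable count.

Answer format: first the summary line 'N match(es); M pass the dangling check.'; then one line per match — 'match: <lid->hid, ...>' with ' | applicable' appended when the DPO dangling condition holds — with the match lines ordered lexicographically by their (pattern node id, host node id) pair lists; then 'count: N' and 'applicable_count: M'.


2 match(es); 0 pass the dangling check.
match: 0->11, 1->5, 2->0, 3->2, 4->8
match: 0->13, 1->5, 2->0, 3->2, 4->12
count: 2
applicable_count: 0


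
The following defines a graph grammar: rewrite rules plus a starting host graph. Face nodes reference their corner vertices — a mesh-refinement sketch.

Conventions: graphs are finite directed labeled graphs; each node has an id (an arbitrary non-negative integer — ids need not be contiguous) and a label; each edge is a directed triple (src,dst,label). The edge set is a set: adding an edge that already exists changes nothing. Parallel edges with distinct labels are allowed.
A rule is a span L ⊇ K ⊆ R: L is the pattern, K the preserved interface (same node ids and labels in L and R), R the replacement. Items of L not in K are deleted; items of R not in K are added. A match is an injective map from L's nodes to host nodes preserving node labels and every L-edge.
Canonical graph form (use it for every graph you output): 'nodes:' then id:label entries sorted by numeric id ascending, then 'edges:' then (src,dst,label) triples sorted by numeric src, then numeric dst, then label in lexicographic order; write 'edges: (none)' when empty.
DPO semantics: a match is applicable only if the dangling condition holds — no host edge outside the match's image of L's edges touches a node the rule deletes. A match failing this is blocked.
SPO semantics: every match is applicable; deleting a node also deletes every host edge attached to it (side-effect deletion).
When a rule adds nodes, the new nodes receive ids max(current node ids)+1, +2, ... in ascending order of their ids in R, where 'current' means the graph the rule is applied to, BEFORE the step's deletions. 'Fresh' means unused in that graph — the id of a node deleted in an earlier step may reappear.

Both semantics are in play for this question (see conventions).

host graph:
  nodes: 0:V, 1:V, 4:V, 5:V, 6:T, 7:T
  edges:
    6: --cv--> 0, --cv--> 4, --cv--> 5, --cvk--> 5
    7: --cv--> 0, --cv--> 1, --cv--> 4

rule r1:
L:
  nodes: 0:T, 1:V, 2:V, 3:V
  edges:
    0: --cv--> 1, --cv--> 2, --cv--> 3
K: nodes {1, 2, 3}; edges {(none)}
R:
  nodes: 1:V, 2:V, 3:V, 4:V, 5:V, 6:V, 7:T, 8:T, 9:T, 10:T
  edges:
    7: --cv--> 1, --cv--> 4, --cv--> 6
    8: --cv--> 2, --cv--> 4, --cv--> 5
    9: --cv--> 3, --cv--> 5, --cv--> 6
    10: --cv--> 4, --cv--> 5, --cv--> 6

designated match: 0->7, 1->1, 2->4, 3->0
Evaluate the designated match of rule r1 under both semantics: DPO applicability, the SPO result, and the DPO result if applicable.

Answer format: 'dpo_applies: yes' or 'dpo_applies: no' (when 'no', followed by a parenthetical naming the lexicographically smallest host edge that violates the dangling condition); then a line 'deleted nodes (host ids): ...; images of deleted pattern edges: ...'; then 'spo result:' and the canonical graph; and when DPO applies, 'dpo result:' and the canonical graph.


dpo_applies: yes
deleted nodes (host ids): 7; images of deleted pattern edges: (7,0,cv); (7,1,cv); (7,4,cv)
spo result:
nodes: 0:V, 1:V, 4:V, 5:V, 6:T, 8:V, 9:V, 10:V, 11:T, 12:T, 13:T, 14:T
edges: (6,0,cv); (6,4,cv); (6,5,cv); (6,5,cvk); (11,1,cv); (11,8,cv); (11,10,cv); (12,4,cv); (12,8,cv); (12,9,cv); (13,0,cv); (13,9,cv); (13,10,cv); (14,8,cv); (14,9,cv); (14,10,cv)
dpo result:
nodes: 0:V, 1:V, 4:V, 5:V, 6:T, 8:V, 9:V, 10:V, 11:T, 12:T, 13:T, 14:T
edges: (6,0,cv); (6,4,cv); (6,5,cv); (6,5,cvk); (11,1,cv); (11,8,cv); (11,10,cv); (12,4,cv); (12,8,cv); (12,9,cv); (13,0,cv); (13,9,cv); (13,10,cv); (14,8,cv); (14,9,cv); (14,10,cv)


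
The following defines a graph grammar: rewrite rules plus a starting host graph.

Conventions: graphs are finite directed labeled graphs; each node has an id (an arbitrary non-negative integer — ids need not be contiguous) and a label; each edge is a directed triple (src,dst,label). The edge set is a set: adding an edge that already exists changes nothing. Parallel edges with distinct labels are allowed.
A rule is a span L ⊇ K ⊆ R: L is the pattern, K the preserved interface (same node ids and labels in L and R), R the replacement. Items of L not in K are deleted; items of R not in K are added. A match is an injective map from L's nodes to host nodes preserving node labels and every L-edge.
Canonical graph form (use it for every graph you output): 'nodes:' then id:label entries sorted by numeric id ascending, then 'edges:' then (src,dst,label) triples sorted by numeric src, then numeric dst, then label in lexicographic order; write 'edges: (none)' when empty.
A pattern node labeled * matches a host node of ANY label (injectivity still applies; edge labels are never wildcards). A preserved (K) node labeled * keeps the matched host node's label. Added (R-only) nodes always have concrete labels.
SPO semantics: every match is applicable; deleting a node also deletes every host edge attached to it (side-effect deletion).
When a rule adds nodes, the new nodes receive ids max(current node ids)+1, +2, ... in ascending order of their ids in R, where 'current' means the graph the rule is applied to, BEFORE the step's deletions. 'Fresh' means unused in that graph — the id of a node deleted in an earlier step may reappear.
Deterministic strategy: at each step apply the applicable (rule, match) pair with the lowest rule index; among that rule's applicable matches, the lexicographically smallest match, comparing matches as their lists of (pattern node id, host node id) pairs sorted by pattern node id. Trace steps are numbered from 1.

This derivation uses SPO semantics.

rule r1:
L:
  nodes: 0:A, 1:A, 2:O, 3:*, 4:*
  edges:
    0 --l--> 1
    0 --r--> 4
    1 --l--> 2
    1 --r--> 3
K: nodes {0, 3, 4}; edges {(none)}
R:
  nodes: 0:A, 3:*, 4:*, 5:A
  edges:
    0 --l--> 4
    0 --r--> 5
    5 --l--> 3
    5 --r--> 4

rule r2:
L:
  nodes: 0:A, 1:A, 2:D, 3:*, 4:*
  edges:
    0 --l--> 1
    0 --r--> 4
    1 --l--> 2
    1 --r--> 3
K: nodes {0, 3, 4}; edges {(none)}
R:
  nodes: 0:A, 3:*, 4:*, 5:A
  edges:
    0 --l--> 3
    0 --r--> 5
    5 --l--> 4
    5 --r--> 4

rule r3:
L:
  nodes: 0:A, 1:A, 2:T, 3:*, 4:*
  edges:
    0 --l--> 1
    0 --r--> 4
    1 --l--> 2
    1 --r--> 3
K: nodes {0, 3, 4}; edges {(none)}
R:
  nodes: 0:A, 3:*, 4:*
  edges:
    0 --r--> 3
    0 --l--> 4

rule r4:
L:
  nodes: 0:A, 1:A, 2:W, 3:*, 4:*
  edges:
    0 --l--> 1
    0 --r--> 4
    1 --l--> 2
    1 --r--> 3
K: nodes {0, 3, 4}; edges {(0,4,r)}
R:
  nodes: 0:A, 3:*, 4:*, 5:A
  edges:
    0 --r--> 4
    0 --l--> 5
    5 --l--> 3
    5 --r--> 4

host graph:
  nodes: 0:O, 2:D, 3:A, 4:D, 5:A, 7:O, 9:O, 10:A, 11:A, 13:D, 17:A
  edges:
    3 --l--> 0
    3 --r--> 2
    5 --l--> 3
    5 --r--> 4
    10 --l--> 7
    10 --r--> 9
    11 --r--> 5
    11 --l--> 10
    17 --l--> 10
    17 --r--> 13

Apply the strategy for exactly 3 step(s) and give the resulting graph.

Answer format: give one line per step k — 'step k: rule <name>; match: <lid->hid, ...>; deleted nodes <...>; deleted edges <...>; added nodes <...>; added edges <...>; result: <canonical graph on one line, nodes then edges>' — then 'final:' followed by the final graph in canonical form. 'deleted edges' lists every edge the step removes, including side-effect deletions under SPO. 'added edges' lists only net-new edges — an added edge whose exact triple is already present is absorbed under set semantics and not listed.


step 1: rule r1; match: 0->5, 1->3, 2->0, 3->2, 4->4; deleted nodes 0, 3; deleted edges (3,0,l); (3,2,r); (5,3,l); (5,4,r); added nodes 18; added edges (5,4,l); (5,18,r); (18,2,l); (18,4,r); result: nodes: 2:D, 4:D, 5:A, 7:O, 9:O, 10:A, 11:A, 13:D, 17:A, 18:A edges: (5,4,l); (5,18,r); (10,7,l); (10,9,r); (11,5,r); (11,10,l); (17,10,l); (17,13,r); (18,2,l); (18,4,r)
step 2: rule r1; match: 0->11, 1->10, 2->7, 3->9, 4->5; deleted nodes 7, 10; deleted edges (10,7,l); (10,9,r); (11,5,r); (11,10,l); (17,10,l); added nodes 19; added edges (11,5,l); (11,19,r); (19,5,r); (19,9,l); result: nodes: 2:D, 4:D, 5:A, 9:O, 11:A, 13:D, 17:A, 18:A, 19:A edges: (5,4,l); (5,18,r); (11,5,l); (11,19,r); (17,13,r); (18,2,l); (18,4,r); (19,5,r); (19,9,l)
step 3: rule r2; match: 0->11, 1->5, 2->4, 3->18, 4->19; deleted nodes 4, 5; deleted edges (5,4,l); (5,18,r); (11,5,l); (11,19,r); (18,4,r); (19,5,r); added nodes 20; added edges (11,18,l); (11,20,r); (20,19,l); (20,19,r); result: nodes: 2:D, 9:O, 11:A, 13:D, 17:A, 18:A, 19:A, 20:A edges: (11,18,l); (11,20,r); (17,13,r); (18,2,l); (19,9,l); (20,19,l); (20,19,r)
final:
nodes: 2:D, 9:O, 11:A, 13:D, 17:A, 18:A, 19:A, 20:A
edges: (11,18,l); (11,20,r); (17,13,r); (18,2,l); (19,9,l); (20,19,l); (20,19,r)
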